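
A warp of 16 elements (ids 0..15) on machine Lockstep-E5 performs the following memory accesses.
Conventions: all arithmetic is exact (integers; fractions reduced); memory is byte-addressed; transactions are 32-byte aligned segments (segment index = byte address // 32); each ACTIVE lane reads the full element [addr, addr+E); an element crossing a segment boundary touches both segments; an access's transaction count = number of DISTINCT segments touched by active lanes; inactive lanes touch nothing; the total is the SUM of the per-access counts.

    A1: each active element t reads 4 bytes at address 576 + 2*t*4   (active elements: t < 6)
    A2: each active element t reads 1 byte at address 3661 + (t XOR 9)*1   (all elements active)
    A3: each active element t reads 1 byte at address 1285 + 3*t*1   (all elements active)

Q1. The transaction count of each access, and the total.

A1: 2 transactions
A2: 1 transaction
A3: 2 transactions

Answer: 2,1,2; total 5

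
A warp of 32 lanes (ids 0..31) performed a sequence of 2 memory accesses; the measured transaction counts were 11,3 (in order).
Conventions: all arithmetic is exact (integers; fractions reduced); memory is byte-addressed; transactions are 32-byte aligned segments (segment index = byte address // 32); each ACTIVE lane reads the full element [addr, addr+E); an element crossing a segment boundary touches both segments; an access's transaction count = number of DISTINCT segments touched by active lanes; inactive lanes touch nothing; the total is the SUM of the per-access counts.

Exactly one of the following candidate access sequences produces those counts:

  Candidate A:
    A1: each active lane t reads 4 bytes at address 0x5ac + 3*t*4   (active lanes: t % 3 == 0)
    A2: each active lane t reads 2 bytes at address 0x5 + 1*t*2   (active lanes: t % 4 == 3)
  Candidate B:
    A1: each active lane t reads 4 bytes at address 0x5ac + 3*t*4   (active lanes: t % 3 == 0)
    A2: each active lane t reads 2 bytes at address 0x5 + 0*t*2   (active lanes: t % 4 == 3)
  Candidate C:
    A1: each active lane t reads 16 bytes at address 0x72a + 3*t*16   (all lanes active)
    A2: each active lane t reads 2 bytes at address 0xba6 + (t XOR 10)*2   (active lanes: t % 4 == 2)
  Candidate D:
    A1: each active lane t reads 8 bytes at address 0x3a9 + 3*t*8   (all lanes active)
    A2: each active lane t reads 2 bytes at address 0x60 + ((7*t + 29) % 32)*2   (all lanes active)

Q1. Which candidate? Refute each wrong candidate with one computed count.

B: A2 gives 1 transaction, not 3
C: A1 gives 48 transactions, not 11
D: A1 gives 24 transactions, not 11
A: all counts match (11,3)

Answer: A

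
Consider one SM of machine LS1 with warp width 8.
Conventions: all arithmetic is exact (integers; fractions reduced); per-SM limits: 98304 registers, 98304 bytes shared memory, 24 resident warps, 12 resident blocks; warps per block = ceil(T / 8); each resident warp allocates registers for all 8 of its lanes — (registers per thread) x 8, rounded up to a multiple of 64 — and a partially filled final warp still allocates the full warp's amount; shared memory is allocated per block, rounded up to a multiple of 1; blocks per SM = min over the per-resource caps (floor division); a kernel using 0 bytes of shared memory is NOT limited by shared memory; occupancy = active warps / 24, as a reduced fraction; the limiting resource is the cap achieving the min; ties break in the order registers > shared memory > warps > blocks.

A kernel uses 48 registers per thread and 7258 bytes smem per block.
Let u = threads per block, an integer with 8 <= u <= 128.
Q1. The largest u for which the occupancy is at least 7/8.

Answer: u = 96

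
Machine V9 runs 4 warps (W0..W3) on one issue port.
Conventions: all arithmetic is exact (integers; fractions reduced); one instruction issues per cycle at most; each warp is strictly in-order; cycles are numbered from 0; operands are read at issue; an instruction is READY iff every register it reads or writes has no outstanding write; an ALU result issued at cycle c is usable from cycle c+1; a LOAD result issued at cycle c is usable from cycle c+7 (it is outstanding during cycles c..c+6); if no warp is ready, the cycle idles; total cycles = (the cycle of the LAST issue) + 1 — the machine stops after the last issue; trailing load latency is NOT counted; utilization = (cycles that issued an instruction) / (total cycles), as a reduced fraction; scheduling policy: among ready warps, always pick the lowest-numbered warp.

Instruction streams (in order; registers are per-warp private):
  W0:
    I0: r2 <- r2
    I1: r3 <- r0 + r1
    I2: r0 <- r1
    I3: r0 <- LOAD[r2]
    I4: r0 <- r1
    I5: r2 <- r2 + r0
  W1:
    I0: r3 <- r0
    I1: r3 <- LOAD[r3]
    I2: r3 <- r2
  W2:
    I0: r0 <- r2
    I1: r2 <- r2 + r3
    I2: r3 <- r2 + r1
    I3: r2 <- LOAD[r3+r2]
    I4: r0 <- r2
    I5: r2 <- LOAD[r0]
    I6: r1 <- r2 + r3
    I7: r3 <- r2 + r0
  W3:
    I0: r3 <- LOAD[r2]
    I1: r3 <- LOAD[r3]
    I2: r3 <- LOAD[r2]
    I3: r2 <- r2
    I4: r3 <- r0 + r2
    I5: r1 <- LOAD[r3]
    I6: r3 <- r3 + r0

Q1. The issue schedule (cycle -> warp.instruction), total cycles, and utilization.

cycle 0: W0.I0
cycle 1: W0.I1
cycle 2: W0.I2
cycle 3: W0.I3
cycle 4: W1.I0
cycle 5: W1.I1
cycle 6: W2.I0
cycle 7: W2.I1
cycle 8: W2.I2
cycle 9: W2.I3
cycle 10: W0.I4
cycle 11: W0.I5
cycle 12: W1.I2
cycle 13: W3.I0
cycle 14: idle
cycle 15: idle
cycle 16: W2.I4
cycle 17: W2.I5
cycle 18: idle
cycle 19: idle
cycle 20: W3.I1
cycle 21: idle
cycle 22: idle
cycle 23: idle
cycle 24: W2.I6
cycle 25: W2.I7
cycle 26: idle
cycle 27: W3.I2
cycle 28: W3.I3
cycle 29: idle
cycle 30: idle
cycle 31: idle
cycle 32: idle
cycle 33: idle
cycle 34: W3.I4
cycle 35: W3.I5
cycle 36: W3.I6

Answer: 37 cycles, utilization 24/37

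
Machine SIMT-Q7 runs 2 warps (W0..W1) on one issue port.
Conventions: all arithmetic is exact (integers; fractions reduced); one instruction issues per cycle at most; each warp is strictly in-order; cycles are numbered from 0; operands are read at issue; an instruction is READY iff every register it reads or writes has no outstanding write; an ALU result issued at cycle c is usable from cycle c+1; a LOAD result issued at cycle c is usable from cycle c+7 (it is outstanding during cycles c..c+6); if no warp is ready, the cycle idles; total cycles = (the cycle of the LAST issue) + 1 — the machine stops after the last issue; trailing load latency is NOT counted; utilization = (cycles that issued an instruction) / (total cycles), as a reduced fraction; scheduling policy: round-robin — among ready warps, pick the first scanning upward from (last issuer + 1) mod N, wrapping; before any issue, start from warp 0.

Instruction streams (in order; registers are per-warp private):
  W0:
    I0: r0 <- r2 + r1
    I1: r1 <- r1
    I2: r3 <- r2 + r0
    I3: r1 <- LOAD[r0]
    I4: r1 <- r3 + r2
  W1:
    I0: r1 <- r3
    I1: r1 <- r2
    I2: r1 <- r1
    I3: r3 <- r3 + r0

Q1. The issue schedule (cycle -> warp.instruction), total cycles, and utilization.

cycle 0: W0.I0
cycle 1: W1.I0
cycle 2: W0.I1
cycle 3: W1.I1
cycle 4: W0.I2
cycle 5: W1.I2
cycle 6: W0.I3
cycle 7: W1.I3
cycle 8: idle
cycle 9: idle
cycle 10: idle
cycle 11: idle
cycle 12: idle
cycle 13: W0.I4

Answer: 14 cycles, utilization 9/14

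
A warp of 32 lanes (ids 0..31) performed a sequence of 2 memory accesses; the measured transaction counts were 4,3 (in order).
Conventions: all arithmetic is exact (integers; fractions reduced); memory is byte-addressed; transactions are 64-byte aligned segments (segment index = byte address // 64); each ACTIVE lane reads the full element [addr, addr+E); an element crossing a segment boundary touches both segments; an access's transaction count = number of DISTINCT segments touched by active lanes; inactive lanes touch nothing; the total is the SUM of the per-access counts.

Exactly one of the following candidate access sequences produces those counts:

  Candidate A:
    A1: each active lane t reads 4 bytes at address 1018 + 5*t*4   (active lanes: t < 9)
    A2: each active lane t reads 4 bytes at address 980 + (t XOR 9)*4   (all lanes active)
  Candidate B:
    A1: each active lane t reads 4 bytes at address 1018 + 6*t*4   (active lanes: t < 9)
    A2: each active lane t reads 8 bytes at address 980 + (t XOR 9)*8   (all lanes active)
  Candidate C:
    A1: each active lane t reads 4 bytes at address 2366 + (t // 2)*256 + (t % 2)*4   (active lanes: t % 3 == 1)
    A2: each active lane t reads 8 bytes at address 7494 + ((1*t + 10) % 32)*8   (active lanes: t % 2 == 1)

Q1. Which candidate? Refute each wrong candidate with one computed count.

B: A2 gives 5 transactions, not 3
C: A1 gives 16 transactions, not 4
A: all counts match (4,3)

Answer: A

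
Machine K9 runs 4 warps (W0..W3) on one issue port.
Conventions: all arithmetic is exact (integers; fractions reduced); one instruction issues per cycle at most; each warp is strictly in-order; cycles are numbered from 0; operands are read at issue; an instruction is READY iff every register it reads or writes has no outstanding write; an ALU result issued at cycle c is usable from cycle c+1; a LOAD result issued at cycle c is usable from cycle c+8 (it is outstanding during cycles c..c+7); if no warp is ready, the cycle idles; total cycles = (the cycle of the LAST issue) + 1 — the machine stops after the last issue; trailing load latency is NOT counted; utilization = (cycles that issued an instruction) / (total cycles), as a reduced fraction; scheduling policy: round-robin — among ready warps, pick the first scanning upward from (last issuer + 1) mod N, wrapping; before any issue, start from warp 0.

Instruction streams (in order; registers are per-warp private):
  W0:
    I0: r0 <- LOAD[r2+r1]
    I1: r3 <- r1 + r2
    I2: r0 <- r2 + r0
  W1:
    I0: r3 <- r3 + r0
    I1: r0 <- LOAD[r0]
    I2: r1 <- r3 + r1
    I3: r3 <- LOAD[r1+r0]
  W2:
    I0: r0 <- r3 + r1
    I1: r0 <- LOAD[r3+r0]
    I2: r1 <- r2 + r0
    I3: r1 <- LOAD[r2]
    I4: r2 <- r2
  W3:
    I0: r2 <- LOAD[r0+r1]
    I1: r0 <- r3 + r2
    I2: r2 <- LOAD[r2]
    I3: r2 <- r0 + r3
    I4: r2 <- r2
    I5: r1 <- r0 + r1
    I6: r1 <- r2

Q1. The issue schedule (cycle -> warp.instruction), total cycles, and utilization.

cycle 0: W0.I0
cycle 1: W1.I0
cycle 2: W2.I0
cycle 3: W3.I0
cycle 4: W0.I1
cycle 5: W1.I1
cycle 6: W2.I1
cycle 7: W1.I2
cycle 8: W0.I2
cycle 9: idle
cycle 10: idle
cycle 11: W3.I1
cycle 12: W3.I2
cycle 13: W1.I3
cycle 14: W2.I2
cycle 15: W2.I3
cycle 16: W2.I4
cycle 17: idle
cycle 18: idle
cycle 19: idle
cycle 20: W3.I3
cycle 21: W3.I4
cycle 22: W3.I5
cycle 23: W3.I6

Answer: 24 cycles, utilization 19/24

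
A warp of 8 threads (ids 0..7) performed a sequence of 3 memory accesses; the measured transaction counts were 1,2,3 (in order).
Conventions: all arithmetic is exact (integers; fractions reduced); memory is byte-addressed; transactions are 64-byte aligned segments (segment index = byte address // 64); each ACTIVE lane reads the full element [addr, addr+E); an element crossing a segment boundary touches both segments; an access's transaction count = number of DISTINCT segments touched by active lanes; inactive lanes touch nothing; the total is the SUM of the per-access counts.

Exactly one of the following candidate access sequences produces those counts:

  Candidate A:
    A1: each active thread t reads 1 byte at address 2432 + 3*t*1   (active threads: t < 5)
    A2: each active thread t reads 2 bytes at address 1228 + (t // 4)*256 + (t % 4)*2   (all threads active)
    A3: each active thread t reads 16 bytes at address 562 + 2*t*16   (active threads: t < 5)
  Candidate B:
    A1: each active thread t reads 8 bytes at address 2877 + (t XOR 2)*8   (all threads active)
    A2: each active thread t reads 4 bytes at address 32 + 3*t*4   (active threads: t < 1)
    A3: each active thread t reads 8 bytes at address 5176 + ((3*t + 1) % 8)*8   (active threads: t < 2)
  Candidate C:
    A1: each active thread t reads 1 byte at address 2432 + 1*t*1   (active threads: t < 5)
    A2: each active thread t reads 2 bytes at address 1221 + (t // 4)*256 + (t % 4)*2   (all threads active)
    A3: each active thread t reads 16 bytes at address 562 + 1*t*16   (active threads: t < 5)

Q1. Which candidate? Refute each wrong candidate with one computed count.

A: A3 gives 4 transactions, not 3
B: A1 gives 2 transactions, not 1
C: all counts match (1,2,3)

Answer: C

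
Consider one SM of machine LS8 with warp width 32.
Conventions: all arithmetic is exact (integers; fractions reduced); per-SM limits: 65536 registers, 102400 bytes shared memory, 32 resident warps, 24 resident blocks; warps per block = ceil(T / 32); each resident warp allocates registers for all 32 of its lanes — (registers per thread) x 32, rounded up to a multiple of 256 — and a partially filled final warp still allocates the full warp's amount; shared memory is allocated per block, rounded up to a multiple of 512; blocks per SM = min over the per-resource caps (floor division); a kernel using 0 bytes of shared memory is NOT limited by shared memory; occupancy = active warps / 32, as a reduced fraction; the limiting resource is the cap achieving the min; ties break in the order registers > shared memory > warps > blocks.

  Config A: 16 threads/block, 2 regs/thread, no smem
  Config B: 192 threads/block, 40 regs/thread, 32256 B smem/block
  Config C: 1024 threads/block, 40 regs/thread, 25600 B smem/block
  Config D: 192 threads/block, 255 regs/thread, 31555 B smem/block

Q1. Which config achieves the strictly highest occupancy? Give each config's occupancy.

occupancies: A 3/4, B 9/16, C 1, D 3/16

Answer: C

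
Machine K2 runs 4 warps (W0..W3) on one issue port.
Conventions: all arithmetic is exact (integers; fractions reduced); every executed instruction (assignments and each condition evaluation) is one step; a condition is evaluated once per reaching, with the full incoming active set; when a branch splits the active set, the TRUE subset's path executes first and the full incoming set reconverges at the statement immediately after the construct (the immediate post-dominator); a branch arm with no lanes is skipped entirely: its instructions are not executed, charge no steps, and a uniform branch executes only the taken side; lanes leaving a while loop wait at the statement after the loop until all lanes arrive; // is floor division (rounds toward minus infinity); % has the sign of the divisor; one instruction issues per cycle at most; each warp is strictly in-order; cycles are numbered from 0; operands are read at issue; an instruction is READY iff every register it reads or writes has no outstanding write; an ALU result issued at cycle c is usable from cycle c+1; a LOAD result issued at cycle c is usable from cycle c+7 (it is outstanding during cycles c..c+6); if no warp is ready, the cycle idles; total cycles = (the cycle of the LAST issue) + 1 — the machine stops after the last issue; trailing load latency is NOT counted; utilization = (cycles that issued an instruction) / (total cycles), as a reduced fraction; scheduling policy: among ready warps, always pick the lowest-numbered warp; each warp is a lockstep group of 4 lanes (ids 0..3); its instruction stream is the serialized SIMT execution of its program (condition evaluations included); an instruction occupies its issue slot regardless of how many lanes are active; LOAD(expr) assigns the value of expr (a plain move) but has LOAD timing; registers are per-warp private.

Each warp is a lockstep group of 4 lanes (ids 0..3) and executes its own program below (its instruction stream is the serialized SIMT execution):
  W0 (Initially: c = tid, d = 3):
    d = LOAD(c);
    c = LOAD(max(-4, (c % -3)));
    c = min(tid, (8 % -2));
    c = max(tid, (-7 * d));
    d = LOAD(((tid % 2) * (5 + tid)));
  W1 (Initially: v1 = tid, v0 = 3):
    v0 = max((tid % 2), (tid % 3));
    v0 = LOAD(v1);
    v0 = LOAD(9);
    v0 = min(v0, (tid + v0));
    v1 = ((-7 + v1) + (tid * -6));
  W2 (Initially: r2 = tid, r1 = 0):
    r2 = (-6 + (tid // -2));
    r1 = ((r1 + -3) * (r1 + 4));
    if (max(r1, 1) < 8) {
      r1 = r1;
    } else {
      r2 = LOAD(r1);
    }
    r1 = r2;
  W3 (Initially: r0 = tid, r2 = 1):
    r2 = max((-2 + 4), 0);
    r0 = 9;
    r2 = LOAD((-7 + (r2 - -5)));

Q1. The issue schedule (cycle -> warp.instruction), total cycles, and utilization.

cycle 0: W0.I0
cycle 1: W0.I1
cycle 2: W1.I0
cycle 3: W1.I1
cycle 4: W2.I0
cycle 5: W2.I1
cycle 6: W2.I2
cycle 7: W2.I3
cycle 8: W0.I2
cycle 9: W0.I3
cycle 10: W0.I4
cycle 11: W1.I2
cycle 12: W2.I4
cycle 13: W3.I0
cycle 14: W3.I1
cycle 15: W3.I2
cycle 16: idle
cycle 17: idle
cycle 18: W1.I3
cycle 19: W1.I4

Answer: 20 cycles, utilization 9/10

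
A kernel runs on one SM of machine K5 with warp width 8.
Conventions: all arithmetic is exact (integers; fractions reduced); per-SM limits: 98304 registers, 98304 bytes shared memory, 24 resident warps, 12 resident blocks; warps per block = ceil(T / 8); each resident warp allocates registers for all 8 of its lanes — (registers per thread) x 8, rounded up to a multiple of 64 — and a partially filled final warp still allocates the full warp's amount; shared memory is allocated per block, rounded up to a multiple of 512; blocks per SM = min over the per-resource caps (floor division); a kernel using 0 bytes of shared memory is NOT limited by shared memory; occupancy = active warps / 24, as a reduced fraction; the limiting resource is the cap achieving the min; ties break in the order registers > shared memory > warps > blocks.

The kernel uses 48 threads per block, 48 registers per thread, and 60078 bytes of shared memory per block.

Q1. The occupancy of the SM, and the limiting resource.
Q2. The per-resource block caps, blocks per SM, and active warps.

Answer: occupancy 1/4, limited by shared memory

registers: 42 blocks
shared memory: 1 block
warps: 4 blocks
blocks: 12 blocks

Answer: 1 block, 6 active warps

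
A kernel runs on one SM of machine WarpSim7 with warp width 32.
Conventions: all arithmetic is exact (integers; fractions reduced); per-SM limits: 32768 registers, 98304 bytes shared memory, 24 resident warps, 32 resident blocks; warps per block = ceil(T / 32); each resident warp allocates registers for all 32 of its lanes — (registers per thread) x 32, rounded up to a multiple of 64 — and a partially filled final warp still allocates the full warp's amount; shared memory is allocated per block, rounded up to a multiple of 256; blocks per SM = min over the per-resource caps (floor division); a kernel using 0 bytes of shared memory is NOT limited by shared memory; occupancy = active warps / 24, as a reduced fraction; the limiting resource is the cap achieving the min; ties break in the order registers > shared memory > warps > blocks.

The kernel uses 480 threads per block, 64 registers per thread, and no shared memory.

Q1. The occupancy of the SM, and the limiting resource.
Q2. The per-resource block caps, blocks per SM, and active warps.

Answer: occupancy 5/8, limited by registers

registers: 1 block
shared memory: no limit (kernel uses none)
warps: 1 block
blocks: 32 blocks

Answer: 1 block, 15 active warps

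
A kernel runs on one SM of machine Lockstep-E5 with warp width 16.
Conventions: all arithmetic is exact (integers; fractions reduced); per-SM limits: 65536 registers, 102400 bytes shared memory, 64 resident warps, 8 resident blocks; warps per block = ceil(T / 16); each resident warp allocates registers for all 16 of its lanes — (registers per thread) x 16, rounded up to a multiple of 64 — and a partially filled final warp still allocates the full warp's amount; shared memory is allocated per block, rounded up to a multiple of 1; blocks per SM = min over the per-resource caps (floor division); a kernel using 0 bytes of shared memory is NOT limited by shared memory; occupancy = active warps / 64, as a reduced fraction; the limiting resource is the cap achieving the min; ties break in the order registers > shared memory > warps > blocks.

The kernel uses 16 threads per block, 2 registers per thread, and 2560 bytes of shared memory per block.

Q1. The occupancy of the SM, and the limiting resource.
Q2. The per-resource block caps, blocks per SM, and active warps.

Answer: occupancy 1/8, limited by blocks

registers: 1024 blocks
shared memory: 40 blocks
warps: 64 blocks
blocks: 8 blocks

Answer: 8 blocks, 8 active warps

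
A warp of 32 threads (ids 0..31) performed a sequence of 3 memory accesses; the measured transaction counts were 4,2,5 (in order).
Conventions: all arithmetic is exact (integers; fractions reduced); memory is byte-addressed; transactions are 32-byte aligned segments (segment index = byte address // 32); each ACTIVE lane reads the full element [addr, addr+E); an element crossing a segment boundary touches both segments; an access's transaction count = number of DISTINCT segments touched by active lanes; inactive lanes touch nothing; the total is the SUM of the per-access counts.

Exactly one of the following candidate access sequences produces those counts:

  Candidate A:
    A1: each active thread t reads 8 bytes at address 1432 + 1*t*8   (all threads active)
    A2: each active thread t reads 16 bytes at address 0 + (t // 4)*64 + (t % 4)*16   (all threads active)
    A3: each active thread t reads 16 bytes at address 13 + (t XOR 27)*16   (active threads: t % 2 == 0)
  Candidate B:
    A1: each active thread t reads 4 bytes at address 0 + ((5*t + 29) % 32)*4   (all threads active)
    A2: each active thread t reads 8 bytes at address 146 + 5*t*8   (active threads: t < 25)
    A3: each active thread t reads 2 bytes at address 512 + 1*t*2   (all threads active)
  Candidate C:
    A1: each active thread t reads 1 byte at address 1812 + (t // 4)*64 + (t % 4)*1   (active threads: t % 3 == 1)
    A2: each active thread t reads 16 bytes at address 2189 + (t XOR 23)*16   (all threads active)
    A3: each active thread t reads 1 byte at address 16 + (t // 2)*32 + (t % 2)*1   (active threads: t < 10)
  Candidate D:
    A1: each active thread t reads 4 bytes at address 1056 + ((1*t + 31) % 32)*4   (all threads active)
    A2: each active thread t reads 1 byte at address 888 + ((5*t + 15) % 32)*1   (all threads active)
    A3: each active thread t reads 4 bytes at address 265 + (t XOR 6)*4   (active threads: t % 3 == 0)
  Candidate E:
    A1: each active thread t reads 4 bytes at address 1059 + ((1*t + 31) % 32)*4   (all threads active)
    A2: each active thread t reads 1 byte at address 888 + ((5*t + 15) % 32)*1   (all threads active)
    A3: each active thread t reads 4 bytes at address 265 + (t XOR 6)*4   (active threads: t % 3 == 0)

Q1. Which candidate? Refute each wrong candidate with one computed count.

A: A1 gives 9 transactions, not 4
B: A2 gives 31 transactions, not 2
C: A1 gives 8 transactions, not 4
E: A1 gives 5 transactions, not 4
D: all counts match (4,2,5)

Answer: D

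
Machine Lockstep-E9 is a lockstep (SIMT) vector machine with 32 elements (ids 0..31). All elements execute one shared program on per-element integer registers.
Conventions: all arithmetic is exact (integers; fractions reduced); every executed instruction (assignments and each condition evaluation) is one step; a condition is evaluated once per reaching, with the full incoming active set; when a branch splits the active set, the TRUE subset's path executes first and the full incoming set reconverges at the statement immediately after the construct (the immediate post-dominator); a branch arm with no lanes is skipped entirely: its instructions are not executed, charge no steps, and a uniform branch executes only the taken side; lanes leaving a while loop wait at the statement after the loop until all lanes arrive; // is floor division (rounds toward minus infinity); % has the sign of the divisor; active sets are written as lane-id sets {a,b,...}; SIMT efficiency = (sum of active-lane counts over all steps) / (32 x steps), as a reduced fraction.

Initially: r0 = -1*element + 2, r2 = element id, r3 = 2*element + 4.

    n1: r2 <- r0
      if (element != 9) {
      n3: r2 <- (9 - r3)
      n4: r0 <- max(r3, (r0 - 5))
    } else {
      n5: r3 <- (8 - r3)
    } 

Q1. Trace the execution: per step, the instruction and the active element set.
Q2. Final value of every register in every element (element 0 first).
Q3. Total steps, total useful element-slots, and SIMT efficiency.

step 0: r2 <- r0                     {0,1,2,3,4,5,6,7,8,9,10,11,12,13,14,15,16,17,18,19,20,21,22,23,24,25,26,27,28,29,30,31}
step 1: eval (element != 9)          {0,1,2,3,4,5,6,7,8,9,10,11,12,13,14,15,16,17,18,19,20,21,22,23,24,25,26,27,28,29,30,31}
step 2: r2 <- (9 - r3)               {0,1,2,3,4,5,6,7,8,10,11,12,13,14,15,16,17,18,19,20,21,22,23,24,25,26,27,28,29,30,31}
step 3: r0 <- max(r3, (r0 - 5))      {0,1,2,3,4,5,6,7,8,10,11,12,13,14,15,16,17,18,19,20,21,22,23,24,25,26,27,28,29,30,31}
step 4: r3 <- (8 - r3)               {9}

Answer: 5 steps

r0: 4,6,8,10,12,14,16,18,20,-7,24,26,28,30,32,34,36,38,40,42,44,46,48,50,52,54,56,58,60,62,64,66
r2: 5,3,1,-1,-3,-5,-7,-9,-11,-7,-15,-17,-19,-21,-23,-25,-27,-29,-31,-33,-35,-37,-39,-41,-43,-45,-47,-49,-51,-53,-55,-57
r3: 4,6,8,10,12,14,16,18,20,-14,24,26,28,30,32,34,36,38,40,42,44,46,48,50,52,54,56,58,60,62,64,66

steps = 5; useful = 127; efficiency = 127/160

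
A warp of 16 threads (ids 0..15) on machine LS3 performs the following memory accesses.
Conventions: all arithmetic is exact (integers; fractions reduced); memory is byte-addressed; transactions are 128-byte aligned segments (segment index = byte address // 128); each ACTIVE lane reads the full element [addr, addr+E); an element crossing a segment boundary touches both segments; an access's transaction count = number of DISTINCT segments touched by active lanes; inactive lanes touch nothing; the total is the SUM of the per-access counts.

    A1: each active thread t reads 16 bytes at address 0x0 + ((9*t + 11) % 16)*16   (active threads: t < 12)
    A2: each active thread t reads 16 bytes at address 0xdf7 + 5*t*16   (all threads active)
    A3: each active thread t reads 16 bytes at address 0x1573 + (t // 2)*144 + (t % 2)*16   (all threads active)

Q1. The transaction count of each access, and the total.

A1: 2 transactions
A2: 11 transactions
A3: 10 transactions

Answer: 2,11,10; total 23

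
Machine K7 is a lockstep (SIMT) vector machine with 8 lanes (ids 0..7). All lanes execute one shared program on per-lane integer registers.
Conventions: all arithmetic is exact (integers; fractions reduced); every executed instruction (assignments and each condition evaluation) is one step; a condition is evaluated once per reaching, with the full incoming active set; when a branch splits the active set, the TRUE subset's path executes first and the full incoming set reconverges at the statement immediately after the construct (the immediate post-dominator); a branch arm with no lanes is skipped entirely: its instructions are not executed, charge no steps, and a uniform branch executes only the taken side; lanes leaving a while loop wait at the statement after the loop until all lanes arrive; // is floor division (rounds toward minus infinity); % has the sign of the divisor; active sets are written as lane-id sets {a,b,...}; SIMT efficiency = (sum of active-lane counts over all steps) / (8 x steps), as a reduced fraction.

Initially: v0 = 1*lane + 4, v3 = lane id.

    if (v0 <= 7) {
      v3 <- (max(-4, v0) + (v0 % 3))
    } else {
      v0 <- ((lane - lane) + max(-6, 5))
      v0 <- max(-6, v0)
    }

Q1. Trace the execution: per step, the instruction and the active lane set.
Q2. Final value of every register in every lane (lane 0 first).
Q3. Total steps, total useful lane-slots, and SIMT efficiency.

step 0: eval (v0 <= 7)               {0,1,2,3,4,5,6,7}
step 1: v3 <- (max(-4, v0) + (v0 % 3)) {0,1,2,3}
step 2: v0 <- ((lane - lane) + max(-6, 5)) {4,5,6,7}
step 3: v0 <- max(-6, v0)            {4,5,6,7}

Answer: 4 steps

v0: 4,5,6,7,5,5,5,5
v3: 5,7,6,8,4,5,6,7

steps = 4; useful = 20; efficiency = 20/32 = 5/8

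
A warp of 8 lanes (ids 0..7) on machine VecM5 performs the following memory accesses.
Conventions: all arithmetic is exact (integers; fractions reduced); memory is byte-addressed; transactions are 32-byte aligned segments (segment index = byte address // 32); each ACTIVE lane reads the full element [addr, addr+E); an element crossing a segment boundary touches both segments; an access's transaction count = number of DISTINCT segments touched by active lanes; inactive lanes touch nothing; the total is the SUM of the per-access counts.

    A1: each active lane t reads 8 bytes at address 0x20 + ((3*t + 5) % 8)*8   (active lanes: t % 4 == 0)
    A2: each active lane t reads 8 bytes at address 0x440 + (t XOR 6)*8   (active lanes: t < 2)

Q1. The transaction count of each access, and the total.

A1: 2 transactions
A2: 1 transaction

Answer: 2,1; total 3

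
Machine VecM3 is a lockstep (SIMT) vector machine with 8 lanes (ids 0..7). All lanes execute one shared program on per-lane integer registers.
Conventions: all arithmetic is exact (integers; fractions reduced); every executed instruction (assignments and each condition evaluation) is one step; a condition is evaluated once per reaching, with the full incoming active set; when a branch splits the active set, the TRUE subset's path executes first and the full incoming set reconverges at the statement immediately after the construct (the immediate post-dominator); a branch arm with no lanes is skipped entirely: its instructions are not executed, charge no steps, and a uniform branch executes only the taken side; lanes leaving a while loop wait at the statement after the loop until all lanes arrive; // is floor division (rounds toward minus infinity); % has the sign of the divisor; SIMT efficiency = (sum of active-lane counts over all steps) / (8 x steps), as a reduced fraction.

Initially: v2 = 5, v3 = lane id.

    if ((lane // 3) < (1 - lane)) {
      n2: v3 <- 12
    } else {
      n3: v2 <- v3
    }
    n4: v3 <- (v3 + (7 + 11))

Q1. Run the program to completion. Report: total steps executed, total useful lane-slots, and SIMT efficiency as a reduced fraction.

Answer: 4 steps, 24 useful, 3/4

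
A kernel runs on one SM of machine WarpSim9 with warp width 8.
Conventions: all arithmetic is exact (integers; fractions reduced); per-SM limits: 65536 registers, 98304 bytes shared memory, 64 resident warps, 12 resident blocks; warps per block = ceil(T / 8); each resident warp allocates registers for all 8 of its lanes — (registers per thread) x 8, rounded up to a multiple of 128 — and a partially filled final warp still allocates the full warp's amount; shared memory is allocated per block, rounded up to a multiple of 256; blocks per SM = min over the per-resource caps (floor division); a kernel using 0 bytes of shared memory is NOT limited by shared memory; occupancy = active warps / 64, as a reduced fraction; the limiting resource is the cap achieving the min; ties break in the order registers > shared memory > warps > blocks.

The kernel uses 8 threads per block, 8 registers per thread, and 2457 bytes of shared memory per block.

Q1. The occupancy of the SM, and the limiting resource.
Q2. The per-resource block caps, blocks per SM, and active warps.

Answer: occupancy 3/16, limited by blocks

registers: 512 blocks
shared memory: 38 blocks
warps: 64 blocks
blocks: 12 blocks

Answer: 12 blocks, 12 active warps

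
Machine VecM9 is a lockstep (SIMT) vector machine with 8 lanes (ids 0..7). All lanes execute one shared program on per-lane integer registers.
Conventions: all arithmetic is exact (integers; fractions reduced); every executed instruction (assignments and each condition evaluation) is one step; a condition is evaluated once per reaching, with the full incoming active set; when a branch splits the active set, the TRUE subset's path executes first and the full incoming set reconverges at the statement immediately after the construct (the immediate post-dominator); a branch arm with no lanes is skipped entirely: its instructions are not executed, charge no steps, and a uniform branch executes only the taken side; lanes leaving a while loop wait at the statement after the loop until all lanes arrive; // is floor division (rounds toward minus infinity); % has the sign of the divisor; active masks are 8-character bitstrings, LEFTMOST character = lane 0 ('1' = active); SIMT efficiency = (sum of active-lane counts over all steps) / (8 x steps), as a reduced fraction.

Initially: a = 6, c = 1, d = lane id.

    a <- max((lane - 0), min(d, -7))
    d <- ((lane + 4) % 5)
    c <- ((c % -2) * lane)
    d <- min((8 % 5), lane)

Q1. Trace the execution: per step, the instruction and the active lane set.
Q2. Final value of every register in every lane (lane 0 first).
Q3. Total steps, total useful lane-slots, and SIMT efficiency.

step 0: a <- max((lane - 0), min(d, -7)) 11111111
step 1: d <- ((lane + 4) % 5)        11111111
step 2: c <- ((c % -2) * lane)       11111111
step 3: d <- min((8 % 5), lane)      11111111

Answer: 4 steps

a: 0,1,2,3,4,5,6,7
c: 0,-1,-2,-3,-4,-5,-6,-7
d: 0,1,2,3,3,3,3,3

steps = 4; useful = 32; efficiency = 32/32 = 1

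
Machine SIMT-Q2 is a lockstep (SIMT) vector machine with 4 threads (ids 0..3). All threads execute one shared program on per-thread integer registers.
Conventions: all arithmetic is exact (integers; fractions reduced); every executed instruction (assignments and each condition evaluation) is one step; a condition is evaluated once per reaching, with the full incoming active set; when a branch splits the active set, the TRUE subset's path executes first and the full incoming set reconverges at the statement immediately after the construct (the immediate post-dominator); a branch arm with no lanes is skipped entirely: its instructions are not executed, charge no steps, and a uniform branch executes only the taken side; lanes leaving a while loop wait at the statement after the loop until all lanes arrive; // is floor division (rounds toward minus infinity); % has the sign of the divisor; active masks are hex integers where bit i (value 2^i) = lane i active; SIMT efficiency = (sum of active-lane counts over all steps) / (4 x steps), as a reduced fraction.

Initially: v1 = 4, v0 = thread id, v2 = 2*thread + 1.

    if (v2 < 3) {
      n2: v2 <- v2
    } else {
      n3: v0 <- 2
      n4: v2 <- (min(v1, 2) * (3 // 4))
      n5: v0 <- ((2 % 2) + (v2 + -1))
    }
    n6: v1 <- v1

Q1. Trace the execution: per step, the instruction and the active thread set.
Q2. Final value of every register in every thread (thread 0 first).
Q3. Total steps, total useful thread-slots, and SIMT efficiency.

step 0: eval (v2 < 3)                0xf
step 1: v2 <- v2                     0x1
step 2: v0 <- 2                      0xe
step 3: v2 <- (min(v1, 2) * (3 // 4)) 0xe
step 4: v0 <- ((2 % 2) + (v2 + -1))  0xe
step 5: v1 <- v1                     0xf

Answer: 6 steps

v1: 4,4,4,4
v0: 0,-1,-1,-1
v2: 1,0,0,0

steps = 6; useful = 18; efficiency = 18/24 = 3/4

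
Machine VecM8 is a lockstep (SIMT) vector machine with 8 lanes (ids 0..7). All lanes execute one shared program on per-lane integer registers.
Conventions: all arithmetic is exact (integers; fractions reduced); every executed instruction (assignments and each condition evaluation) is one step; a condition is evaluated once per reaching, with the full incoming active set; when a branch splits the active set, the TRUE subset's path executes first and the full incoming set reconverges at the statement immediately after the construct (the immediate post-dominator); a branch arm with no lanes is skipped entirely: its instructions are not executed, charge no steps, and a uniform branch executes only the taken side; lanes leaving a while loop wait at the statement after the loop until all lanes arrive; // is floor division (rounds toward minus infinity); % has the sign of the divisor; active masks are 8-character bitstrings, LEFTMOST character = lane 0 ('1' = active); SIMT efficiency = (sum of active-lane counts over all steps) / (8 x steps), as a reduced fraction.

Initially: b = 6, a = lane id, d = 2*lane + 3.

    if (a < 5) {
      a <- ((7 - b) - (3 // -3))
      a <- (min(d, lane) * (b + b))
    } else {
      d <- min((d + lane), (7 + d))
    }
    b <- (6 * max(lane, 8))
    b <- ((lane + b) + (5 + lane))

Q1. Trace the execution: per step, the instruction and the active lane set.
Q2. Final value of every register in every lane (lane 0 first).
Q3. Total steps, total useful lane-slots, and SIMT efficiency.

step 0: eval (a < 5)                 11111111
step 1: a <- ((7 - b) - (3 // -3))   11111000
step 2: a <- (min(d, lane) * (b + b)) 11111000
step 3: d <- min((d + lane), (7 + d)) 00000111
step 4: b <- (6 * max(lane, 8))      11111111
step 5: b <- ((lane + b) + (5 + lane)) 11111111

Answer: 6 steps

b: 53,55,57,59,61,63,65,67
a: 0,12,24,36,48,5,6,7
d: 3,5,7,9,11,18,21,24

steps = 6; useful = 37; efficiency = 37/48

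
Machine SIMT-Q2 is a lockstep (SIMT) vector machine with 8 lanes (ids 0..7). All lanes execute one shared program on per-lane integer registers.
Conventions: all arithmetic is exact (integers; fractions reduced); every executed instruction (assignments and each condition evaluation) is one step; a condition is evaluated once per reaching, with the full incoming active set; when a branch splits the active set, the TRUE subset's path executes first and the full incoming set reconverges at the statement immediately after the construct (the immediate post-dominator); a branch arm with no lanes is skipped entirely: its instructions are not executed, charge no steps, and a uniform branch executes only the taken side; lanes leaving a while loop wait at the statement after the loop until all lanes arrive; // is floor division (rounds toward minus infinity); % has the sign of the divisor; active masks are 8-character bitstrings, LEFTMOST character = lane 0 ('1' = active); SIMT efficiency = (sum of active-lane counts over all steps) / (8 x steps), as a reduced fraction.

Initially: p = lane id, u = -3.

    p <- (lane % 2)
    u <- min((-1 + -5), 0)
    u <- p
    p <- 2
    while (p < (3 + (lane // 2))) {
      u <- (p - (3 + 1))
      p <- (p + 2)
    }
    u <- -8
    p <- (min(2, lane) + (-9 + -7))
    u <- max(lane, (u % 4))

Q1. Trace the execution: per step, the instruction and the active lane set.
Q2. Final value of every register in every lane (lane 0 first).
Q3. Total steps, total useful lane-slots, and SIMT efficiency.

step 0: p <- (lane % 2)              11111111
step 1: u <- min((-1 + -5), 0)       11111111
step 2: u <- p                       11111111
step 3: p <- 2                       11111111
step 4: eval (p < (3 + (lane // 2))) 11111111
step 5: u <- (p - (3 + 1))           11111111
step 6: p <- (p + 2)                 11111111
step 7: eval (p < (3 + (lane // 2))) 11111111
step 8: u <- (p - (3 + 1))           00001111
step 9: p <- (p + 2)                 00001111
step 10: eval (p < (3 + (lane // 2))) 00001111
step 11: u <- -8                      11111111
step 12: p <- (min(2, lane) + (-9 + -7)) 11111111
step 13: u <- max(lane, (u % 4))      11111111

Answer: 14 steps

p: -16,-15,-14,-14,-14,-14,-14,-14
u: 0,1,2,3,4,5,6,7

steps = 14; useful = 100; efficiency = 100/112 = 25/28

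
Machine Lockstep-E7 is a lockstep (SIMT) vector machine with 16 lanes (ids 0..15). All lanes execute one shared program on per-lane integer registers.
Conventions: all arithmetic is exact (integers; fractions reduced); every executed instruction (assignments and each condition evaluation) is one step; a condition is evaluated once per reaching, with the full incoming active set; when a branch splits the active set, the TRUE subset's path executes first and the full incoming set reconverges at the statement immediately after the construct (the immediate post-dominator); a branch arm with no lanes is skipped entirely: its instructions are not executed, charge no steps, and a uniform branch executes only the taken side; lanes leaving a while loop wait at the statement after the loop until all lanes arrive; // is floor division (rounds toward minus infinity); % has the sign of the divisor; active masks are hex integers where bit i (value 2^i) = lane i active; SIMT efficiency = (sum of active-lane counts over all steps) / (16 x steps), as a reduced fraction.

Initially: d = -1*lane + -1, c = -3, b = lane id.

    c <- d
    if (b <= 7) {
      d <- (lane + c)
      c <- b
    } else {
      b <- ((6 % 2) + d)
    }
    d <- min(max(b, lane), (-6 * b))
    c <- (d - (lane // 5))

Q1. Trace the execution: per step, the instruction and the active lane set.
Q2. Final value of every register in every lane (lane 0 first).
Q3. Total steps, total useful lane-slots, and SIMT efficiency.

step 0: c <- d                       0xffff
step 1: eval (b <= 7)                0xffff
step 2: d <- (lane + c)              0x00ff
step 3: c <- b                       0x00ff
step 4: b <- ((6 % 2) + d)           0xff00
step 5: d <- min(max(b, lane), (-6 * b)) 0xffff
step 6: c <- (d - (lane // 5))       0xffff

Answer: 7 steps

d: 0,-6,-12,-18,-24,-30,-36,-42,8,9,10,11,12,13,14,15
c: 0,-6,-12,-18,-24,-31,-37,-43,7,8,8,9,10,11,12,12
b: 0,1,2,3,4,5,6,7,-9,-10,-11,-12,-13,-14,-15,-16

steps = 7; useful = 88; efficiency = 88/112 = 11/14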